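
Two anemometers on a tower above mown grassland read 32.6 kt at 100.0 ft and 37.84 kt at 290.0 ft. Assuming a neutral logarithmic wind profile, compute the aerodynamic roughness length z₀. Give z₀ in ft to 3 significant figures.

Log law: V(z) ∝ ln(z/z₀). With r = V₁/V₂ = 32.6/37.84 = 0.86152,
r · ln(z₂/z₀) = ln(z₁/z₀) ⇒ ln z₀ = (ln z₁ − r·ln z₂)/(1 − r)
ln z₀ = (4.60517 − 0.86152×5.66988) / 0.13848 = -2.0188
z₀ = exp(-2.0188) = 0.1328 ft

z₀ ≈ 0.133 ft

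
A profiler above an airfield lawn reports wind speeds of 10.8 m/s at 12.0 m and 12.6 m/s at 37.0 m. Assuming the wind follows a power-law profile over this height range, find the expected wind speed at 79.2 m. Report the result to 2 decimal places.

13.98 m/s

First find α: α = ln(V₂/V₁)/ln(z₂/z₁) = ln(12.6/10.8)/ln(37.0/12.0) = 0.15415/1.12601 = 0.1369
Extrapolate from 37.0 m to 79.2 m: V₃ = 12.6 × (79.2/37.0)^0.1369 = 12.6 × 1.1098 = 13.9836 m/s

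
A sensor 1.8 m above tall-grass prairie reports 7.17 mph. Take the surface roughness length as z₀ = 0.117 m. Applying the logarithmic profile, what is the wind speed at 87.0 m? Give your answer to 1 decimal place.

17.3 mph

Log law: V(z) ∝ ln(z/z₀), so V₂/V₁ = ln(z₂/z₀) / ln(z₁/z₀).
ln(87.0/0.117) = 6.6115, ln(1.8/0.117) = 2.7334
V₂ = 7.17 × 6.6115/2.7334 = 7.17 × 2.4188 = 17.3428 mph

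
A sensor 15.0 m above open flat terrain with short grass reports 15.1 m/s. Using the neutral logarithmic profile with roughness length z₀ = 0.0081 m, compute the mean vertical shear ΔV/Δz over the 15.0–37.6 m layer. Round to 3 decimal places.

0.082 m/s/m

Log law: V₂ = V₁ · ln(z₂/z₀)/ln(z₁/z₀) = 15.1 × 8.4429/7.5239 = 16.9443 m/s
ΔV/Δz = (16.9443 − 15.1)/(37.6 − 15.0) = 1.8443/22.6000 = 0.08161 m/s/m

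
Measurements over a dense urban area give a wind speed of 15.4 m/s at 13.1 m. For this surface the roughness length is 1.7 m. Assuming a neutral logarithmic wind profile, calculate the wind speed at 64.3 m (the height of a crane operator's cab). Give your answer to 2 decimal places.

Log law: V(z) ∝ ln(z/z₀), so V₂/V₁ = ln(z₂/z₀) / ln(z₁/z₀).
ln(64.3/1.7) = 3.6329, ln(13.1/1.7) = 2.0420
V₂ = 15.4 × 3.6329/2.0420 = 15.4 × 1.7791 = 27.3984 m/s

27.40 m/s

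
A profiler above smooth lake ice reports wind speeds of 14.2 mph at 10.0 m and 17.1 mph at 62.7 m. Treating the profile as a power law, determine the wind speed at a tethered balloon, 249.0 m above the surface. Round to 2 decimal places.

19.66 mph

First find α: α = ln(V₂/V₁)/ln(z₂/z₁) = ln(17.1/14.2)/ln(62.7/10.0) = 0.18584/1.83578 = 0.1012
Extrapolate from 62.7 m to 249.0 m: V₃ = 17.1 × (249.0/62.7)^0.1012 = 17.1 × 1.1498 = 19.6619 mph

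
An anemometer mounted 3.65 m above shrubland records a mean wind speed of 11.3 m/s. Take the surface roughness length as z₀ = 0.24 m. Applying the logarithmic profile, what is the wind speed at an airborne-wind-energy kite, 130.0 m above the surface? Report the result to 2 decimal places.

26.13 m/s

Log law: V(z) ∝ ln(z/z₀), so V₂/V₁ = ln(z₂/z₀) / ln(z₁/z₀).
ln(130.0/0.24) = 6.2947, ln(3.65/0.24) = 2.7218
V₂ = 11.3 × 6.2947/2.7218 = 11.3 × 2.3126 = 26.1329 m/s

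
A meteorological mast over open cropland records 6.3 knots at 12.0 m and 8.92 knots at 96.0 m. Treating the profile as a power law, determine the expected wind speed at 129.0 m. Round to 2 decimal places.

9.37 knots

First find α: α = ln(V₂/V₁)/ln(z₂/z₁) = ln(8.92/6.3)/ln(96.0/12.0) = 0.34775/2.07944 = 0.1672
Extrapolate from 96.0 m to 129.0 m: V₃ = 8.92 × (129.0/96.0)^0.1672 = 8.92 × 1.0507 = 9.3718 knots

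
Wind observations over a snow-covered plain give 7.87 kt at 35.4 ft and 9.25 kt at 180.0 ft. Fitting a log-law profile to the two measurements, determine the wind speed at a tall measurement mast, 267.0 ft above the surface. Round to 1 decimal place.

Log law: V ∝ ln(z/z₀). From the pair, with r = V₁/V₂ = 0.85081,
ln z₀ = (ln z₁ − r·ln z₂)/(1 − r) = (3.5667 − 0.85081×5.1930)/0.14919 = -5.7076 → z₀ = 0.003321 ft
V₃ = V₁ · ln(z₃/z₀)/ln(z₁/z₀) = 7.87 × 11.2948/9.2743 = 9.5846 kt

9.6 kt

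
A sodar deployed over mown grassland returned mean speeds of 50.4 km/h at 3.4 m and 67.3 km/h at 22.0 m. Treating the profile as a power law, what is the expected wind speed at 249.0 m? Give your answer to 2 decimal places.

First find α: α = ln(V₂/V₁)/ln(z₂/z₁) = ln(67.3/50.4)/ln(22.0/3.4) = 0.28917/1.86727 = 0.1549
Extrapolate from 22.0 m to 249.0 m: V₃ = 67.3 × (249.0/22.0)^0.1549 = 67.3 × 1.4561 = 97.9953 km/h

98.00 km/h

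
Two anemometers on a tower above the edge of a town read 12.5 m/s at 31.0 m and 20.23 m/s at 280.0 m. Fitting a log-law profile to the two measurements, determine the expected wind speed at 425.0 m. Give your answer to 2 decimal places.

21.70 m/s

Log law: V ∝ ln(z/z₀). From the pair, with r = V₁/V₂ = 0.61789,
ln z₀ = (ln z₁ − r·ln z₂)/(1 − r) = (3.4340 − 0.61789×5.6348)/0.38211 = -0.1249 → z₀ = 0.8826 m
V₃ = V₁ · ln(z₃/z₀)/ln(z₁/z₀) = 12.5 × 6.1770/3.5589 = 21.6957 m/s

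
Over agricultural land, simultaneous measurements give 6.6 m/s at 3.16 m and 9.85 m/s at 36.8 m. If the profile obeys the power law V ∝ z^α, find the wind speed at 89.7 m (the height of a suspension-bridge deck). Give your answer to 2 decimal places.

11.39 m/s

First find α: α = ln(V₂/V₁)/ln(z₂/z₁) = ln(9.85/6.6)/ln(36.8/3.16) = 0.40040/2.45493 = 0.1631
Extrapolate from 36.8 m to 89.7 m: V₃ = 9.85 × (89.7/36.8)^0.1631 = 9.85 × 1.1564 = 11.3906 m/s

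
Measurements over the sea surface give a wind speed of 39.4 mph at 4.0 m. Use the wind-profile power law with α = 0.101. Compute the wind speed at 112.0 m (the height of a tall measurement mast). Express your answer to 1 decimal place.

Power-law profile: V₂ = V₁ · (z₂/z₁)^α
V₂ = 39.4 × (112.0/4.0)^0.101 = 39.4 × (28.0000)^0.101
    = 39.4 × 1.4001 = 55.1644 mph

55.2 mph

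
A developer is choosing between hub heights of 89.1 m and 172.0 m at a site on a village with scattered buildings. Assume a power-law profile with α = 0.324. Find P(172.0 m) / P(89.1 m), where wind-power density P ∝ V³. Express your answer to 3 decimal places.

Speed ratio: V_B/V_A = (z_B/z_A)^α = (172.0/89.1)^0.324 = (1.9304)^0.324 = 1.23752
Power-density ratio: P_B/P_A = (V_B/V_A)³ = (1.23752)³ = 1.89519

1.895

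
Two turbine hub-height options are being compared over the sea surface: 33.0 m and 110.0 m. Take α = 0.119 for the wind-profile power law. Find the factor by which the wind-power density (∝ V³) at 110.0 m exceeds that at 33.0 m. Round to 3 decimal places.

Speed ratio: V_B/V_A = (z_B/z_A)^α = (110.0/33.0)^0.119 = (3.3333)^0.119 = 1.15404
Power-density ratio: P_B/P_A = (V_B/V_A)³ = (1.15404)³ = 1.53698

1.537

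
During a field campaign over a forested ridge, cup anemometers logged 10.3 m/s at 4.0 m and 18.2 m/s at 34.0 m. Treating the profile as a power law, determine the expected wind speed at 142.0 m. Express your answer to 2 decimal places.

26.62 m/s

First find α: α = ln(V₂/V₁)/ln(z₂/z₁) = ln(18.2/10.3)/ln(34.0/4.0) = 0.56928/2.14007 = 0.2660
Extrapolate from 34.0 m to 142.0 m: V₃ = 18.2 × (142.0/34.0)^0.2660 = 18.2 × 1.4627 = 26.6203 m/s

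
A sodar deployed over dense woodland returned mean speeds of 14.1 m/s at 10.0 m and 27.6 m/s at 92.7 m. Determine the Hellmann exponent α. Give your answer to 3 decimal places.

Power law: V₂/V₁ = (z₂/z₁)^α ⇒ α = ln(V₂/V₁) / ln(z₂/z₁)
α = ln(27.6/14.1) / ln(92.7/10.0) = ln(1.9574) / ln(9.2700)
  = 0.67164 / 2.22678 = 0.30162

α ≈ 0.302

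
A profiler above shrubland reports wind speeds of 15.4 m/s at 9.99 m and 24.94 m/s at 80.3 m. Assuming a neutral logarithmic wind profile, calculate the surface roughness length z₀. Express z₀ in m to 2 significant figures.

z₀ ≈ 0.35 m

Log law: V(z) ∝ ln(z/z₀). With r = V₁/V₂ = 15.4/24.94 = 0.61748,
r · ln(z₂/z₀) = ln(z₁/z₀) ⇒ ln z₀ = (ln z₁ − r·ln z₂)/(1 − r)
ln z₀ = (2.30158 − 0.61748×4.38577) / 0.38252 = -1.0628
z₀ = exp(-1.0628) = 0.3455 m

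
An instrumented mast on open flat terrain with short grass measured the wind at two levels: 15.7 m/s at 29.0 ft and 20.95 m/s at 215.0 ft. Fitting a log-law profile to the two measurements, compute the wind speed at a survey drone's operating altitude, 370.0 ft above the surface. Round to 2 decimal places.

Log law: V ∝ ln(z/z₀). From the pair, with r = V₁/V₂ = 0.74940,
ln z₀ = (ln z₁ − r·ln z₂)/(1 − r) = (3.3673 − 0.74940×5.3706)/0.25060 = -2.6237 → z₀ = 0.07254 ft
V₃ = V₁ · ln(z₃/z₀)/ln(z₁/z₀) = 15.7 × 8.5372/5.9909 = 22.3726 m/s

22.37 m/s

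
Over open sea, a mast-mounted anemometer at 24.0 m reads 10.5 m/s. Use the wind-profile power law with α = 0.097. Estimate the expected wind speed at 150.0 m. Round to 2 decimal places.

12.54 m/s

Power-law profile: V₂ = V₁ · (z₂/z₁)^α
V₂ = 10.5 × (150.0/24.0)^0.097 = 10.5 × (6.2500)^0.097
    = 10.5 × 1.1945 = 12.5427 m/s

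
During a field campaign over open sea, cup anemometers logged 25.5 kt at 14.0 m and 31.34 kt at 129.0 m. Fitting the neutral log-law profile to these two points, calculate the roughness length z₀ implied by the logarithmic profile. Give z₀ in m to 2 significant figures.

Log law: V(z) ∝ ln(z/z₀). With r = V₁/V₂ = 25.5/31.34 = 0.81366,
r · ln(z₂/z₀) = ln(z₁/z₀) ⇒ ln z₀ = (ln z₁ − r·ln z₂)/(1 − r)
ln z₀ = (2.63906 − 0.81366×4.85981) / 0.18634 = -7.0577
z₀ = exp(-7.0577) = 0.0008607 m

z₀ ≈ 0.00086 m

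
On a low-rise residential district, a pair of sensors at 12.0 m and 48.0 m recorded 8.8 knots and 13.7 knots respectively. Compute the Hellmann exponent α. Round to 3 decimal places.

Power law: V₂/V₁ = (z₂/z₁)^α ⇒ α = ln(V₂/V₁) / ln(z₂/z₁)
α = ln(13.7/8.8) / ln(48.0/12.0) = ln(1.5568) / ln(4.0000)
  = 0.44264 / 1.38629 = 0.31930

α ≈ 0.319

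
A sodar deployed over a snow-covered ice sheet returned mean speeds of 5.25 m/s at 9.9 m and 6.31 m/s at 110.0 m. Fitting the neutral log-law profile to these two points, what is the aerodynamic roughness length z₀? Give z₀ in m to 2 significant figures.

Log law: V(z) ∝ ln(z/z₀). With r = V₁/V₂ = 5.25/6.31 = 0.83201,
r · ln(z₂/z₀) = ln(z₁/z₀) ⇒ ln z₀ = (ln z₁ − r·ln z₂)/(1 − r)
ln z₀ = (2.29253 − 0.83201×4.70048) / 0.16799 = -9.6336
z₀ = exp(-9.6336) = 0.00006549 m

z₀ ≈ 0.000065 m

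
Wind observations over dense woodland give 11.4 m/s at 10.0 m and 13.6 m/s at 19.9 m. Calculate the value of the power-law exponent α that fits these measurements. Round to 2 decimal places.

Power law: V₂/V₁ = (z₂/z₁)^α ⇒ α = ln(V₂/V₁) / ln(z₂/z₁)
α = ln(13.6/11.4) / ln(19.9/10.0) = ln(1.1930) / ln(1.9900)
  = 0.17646 / 0.68813 = 0.25643

α ≈ 0.26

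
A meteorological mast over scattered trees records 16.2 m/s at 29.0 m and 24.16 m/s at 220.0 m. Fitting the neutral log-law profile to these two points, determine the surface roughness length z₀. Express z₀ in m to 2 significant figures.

z₀ ≈ 0.47 m

Log law: V(z) ∝ ln(z/z₀). With r = V₁/V₂ = 16.2/24.16 = 0.67053,
r · ln(z₂/z₀) = ln(z₁/z₀) ⇒ ln z₀ = (ln z₁ − r·ln z₂)/(1 − r)
ln z₀ = (3.36730 − 0.67053×5.39363) / 0.32947 = -0.7566
z₀ = exp(-0.7566) = 0.4692 m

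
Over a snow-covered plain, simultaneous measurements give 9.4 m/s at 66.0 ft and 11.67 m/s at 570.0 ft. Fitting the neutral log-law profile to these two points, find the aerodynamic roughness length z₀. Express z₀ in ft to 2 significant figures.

z₀ ≈ 0.0088 ft

Log law: V(z) ∝ ln(z/z₀). With r = V₁/V₂ = 9.4/11.67 = 0.80548,
r · ln(z₂/z₀) = ln(z₁/z₀) ⇒ ln z₀ = (ln z₁ − r·ln z₂)/(1 − r)
ln z₀ = (4.18965 − 0.80548×6.34564) / 0.19452 = -4.7382
z₀ = exp(-4.7382) = 0.008754 ft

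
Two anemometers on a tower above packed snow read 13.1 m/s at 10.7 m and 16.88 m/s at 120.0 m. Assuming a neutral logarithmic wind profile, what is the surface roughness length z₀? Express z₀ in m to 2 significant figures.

z₀ ≈ 0.0025 m

Log law: V(z) ∝ ln(z/z₀). With r = V₁/V₂ = 13.1/16.88 = 0.77607,
r · ln(z₂/z₀) = ln(z₁/z₀) ⇒ ln z₀ = (ln z₁ − r·ln z₂)/(1 − r)
ln z₀ = (2.37024 − 0.77607×4.78749) / 0.22393 = -6.0070
z₀ = exp(-6.0070) = 0.002461 m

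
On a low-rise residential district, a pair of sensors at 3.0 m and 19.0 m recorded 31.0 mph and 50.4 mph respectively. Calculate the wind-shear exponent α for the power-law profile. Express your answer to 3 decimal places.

Power law: V₂/V₁ = (z₂/z₁)^α ⇒ α = ln(V₂/V₁) / ln(z₂/z₁)
α = ln(50.4/31.0) / ln(19.0/3.0) = ln(1.6258) / ln(6.3333)
  = 0.48600 / 1.84583 = 0.26330

α ≈ 0.263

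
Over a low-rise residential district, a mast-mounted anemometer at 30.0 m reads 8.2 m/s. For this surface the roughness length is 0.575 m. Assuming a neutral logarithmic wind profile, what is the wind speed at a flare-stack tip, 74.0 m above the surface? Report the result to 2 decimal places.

Log law: V(z) ∝ ln(z/z₀), so V₂/V₁ = ln(z₂/z₀) / ln(z₁/z₀).
ln(74.0/0.575) = 4.8575, ln(30.0/0.575) = 3.9546
V₂ = 8.2 × 4.8575/3.9546 = 8.2 × 1.2283 = 10.0721 m/s

10.07 m/s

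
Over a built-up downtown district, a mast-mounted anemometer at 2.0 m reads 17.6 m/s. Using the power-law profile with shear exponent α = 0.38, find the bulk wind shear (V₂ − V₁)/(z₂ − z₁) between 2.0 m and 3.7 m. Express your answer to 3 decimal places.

Power law: V₂ = V₁ · (z₂/z₁)^α = 17.6 × (1.8500)^0.38 = 22.2350 m/s
ΔV/Δz = (22.2350 − 17.6)/(3.7 − 2.0) = 4.6350/1.7000 = 2.72649 m/s/m

2.726 m/s/m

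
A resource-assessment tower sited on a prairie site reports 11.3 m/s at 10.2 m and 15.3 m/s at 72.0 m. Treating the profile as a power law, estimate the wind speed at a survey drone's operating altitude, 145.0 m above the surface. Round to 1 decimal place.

17.1 m/s

First find α: α = ln(V₂/V₁)/ln(z₂/z₁) = ln(15.3/11.3)/ln(72.0/10.2) = 0.30305/1.95428 = 0.1551
Extrapolate from 72.0 m to 145.0 m: V₃ = 15.3 × (145.0/72.0)^0.1551 = 15.3 × 1.1147 = 17.0545 m/s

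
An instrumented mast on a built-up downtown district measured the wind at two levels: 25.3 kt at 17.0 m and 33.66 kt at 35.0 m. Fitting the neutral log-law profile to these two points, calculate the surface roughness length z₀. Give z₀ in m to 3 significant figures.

Log law: V(z) ∝ ln(z/z₀). With r = V₁/V₂ = 25.3/33.66 = 0.75163,
r · ln(z₂/z₀) = ln(z₁/z₀) ⇒ ln z₀ = (ln z₁ − r·ln z₂)/(1 − r)
ln z₀ = (2.83321 − 0.75163×3.55535) / 0.24837 = 0.6478
z₀ = exp(0.6478) = 1.911 m

z₀ ≈ 1.91 m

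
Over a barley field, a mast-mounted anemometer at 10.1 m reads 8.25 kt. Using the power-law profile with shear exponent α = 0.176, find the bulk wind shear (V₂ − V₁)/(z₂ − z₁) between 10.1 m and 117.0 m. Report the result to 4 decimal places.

Power law: V₂ = V₁ · (z₂/z₁)^α = 8.25 × (11.5842)^0.176 = 12.6968 kt
ΔV/Δz = (12.6968 − 8.25)/(117.0 − 10.1) = 4.4468/106.9000 = 0.04160 kt/m

0.0416 kt/m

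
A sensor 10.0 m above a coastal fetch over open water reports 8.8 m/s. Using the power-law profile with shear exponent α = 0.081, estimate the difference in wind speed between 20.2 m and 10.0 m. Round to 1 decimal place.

Power law: V₂ = V₁ · (z₂/z₁)^α = 8.8 × (2.0200)^0.081 = 9.3157 m/s
ΔV = 9.3157 − 8.8 = 0.5157 m/s

0.5 m/s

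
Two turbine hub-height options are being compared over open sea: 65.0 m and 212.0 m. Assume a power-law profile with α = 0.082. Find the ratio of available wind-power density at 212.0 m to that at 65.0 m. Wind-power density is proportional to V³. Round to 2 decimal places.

Speed ratio: V_B/V_A = (z_B/z_A)^α = (212.0/65.0)^0.082 = (3.2615)^0.082 = 1.10179
Power-density ratio: P_B/P_A = (V_B/V_A)³ = (1.10179)³ = 1.33753

1.34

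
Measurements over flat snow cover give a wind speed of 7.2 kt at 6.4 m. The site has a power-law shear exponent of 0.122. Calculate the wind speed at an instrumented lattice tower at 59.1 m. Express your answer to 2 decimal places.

Power-law profile: V₂ = V₁ · (z₂/z₁)^α
V₂ = 7.2 × (59.1/6.4)^0.122 = 7.2 × (9.2344)^0.122
    = 7.2 × 1.3115 = 9.4430 kt

9.44 kt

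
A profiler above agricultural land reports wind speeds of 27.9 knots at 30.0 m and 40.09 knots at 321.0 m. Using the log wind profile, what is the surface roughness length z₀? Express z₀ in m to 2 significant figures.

z₀ ≈ 0.13 m

Log law: V(z) ∝ ln(z/z₀). With r = V₁/V₂ = 27.9/40.09 = 0.69593,
r · ln(z₂/z₀) = ln(z₁/z₀) ⇒ ln z₀ = (ln z₁ − r·ln z₂)/(1 − r)
ln z₀ = (3.40120 − 0.69593×5.77144) / 0.30407 = -2.0237
z₀ = exp(-2.0237) = 0.1322 m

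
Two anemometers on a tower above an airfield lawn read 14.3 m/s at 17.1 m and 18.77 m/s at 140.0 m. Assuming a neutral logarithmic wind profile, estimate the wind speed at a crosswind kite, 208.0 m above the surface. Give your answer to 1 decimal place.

Log law: V ∝ ln(z/z₀). From the pair, with r = V₁/V₂ = 0.76185,
ln z₀ = (ln z₁ − r·ln z₂)/(1 − r) = (2.8391 − 0.76185×4.9416)/0.23815 = -3.8872 → z₀ = 0.02050 m
V₃ = V₁ · ln(z₃/z₀)/ln(z₁/z₀) = 14.3 × 9.2248/6.7263 = 19.6117 m/s

19.6 m/s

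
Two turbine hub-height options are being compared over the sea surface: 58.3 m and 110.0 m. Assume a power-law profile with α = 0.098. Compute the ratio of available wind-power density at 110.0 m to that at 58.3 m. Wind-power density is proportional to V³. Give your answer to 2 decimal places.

Speed ratio: V_B/V_A = (z_B/z_A)^α = (110.0/58.3)^0.098 = (1.8868)^0.098 = 1.06419
Power-density ratio: P_B/P_A = (V_B/V_A)³ = (1.06419)³ = 1.20521

1.21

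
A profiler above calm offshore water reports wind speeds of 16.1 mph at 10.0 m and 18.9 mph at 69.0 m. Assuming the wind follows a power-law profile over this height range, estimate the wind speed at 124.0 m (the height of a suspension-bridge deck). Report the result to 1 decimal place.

19.8 mph

First find α: α = ln(V₂/V₁)/ln(z₂/z₁) = ln(18.9/16.1)/ln(69.0/10.0) = 0.16034/1.93152 = 0.0830
Extrapolate from 69.0 m to 124.0 m: V₃ = 18.9 × (124.0/69.0)^0.0830 = 18.9 × 1.0499 = 19.8424 mph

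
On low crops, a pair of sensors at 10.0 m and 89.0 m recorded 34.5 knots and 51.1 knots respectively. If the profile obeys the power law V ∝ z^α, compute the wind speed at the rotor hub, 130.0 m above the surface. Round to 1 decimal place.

54.7 knots

First find α: α = ln(V₂/V₁)/ln(z₂/z₁) = ln(51.1/34.5)/ln(89.0/10.0) = 0.39283/2.18605 = 0.1797
Extrapolate from 89.0 m to 130.0 m: V₃ = 51.1 × (130.0/89.0)^0.1797 = 51.1 × 1.0705 = 54.7004 knots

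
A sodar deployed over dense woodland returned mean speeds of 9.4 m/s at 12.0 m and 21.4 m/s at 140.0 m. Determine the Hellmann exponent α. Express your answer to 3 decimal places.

Power law: V₂/V₁ = (z₂/z₁)^α ⇒ α = ln(V₂/V₁) / ln(z₂/z₁)
α = ln(21.4/9.4) / ln(140.0/12.0) = ln(2.2766) / ln(11.6667)
  = 0.82268 / 2.45674 = 0.33487

α ≈ 0.335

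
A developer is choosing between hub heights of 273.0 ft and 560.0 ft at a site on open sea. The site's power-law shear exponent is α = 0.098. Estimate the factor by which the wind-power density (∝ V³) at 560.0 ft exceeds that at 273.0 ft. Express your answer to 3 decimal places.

Speed ratio: V_B/V_A = (z_B/z_A)^α = (560.0/273.0)^0.098 = (2.0513)^0.098 = 1.07295
Power-density ratio: P_B/P_A = (V_B/V_A)³ = (1.07295)³ = 1.23519

1.235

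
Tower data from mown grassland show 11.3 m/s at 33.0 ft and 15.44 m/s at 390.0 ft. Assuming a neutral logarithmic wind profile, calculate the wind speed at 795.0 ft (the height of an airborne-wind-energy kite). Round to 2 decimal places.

16.63 m/s

Log law: V ∝ ln(z/z₀). From the pair, with r = V₁/V₂ = 0.73187,
ln z₀ = (ln z₁ − r·ln z₂)/(1 − r) = (3.4965 − 0.73187×5.9661)/0.26813 = -3.2443 → z₀ = 0.03900 ft
V₃ = V₁ · ln(z₃/z₀)/ln(z₁/z₀) = 11.3 × 9.9226/6.7408 = 16.6339 m/s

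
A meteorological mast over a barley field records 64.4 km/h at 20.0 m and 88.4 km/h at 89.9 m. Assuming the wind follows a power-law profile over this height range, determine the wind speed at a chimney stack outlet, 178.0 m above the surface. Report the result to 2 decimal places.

102.09 km/h

First find α: α = ln(V₂/V₁)/ln(z₂/z₁) = ln(88.4/64.4)/ln(89.9/20.0) = 0.31676/1.50297 = 0.2108
Extrapolate from 89.9 m to 178.0 m: V₃ = 88.4 × (178.0/89.9)^0.2108 = 88.4 × 1.1548 = 102.0881 km/h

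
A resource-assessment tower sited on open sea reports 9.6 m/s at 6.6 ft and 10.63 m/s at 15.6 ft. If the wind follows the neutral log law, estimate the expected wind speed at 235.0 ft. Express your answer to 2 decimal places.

13.88 m/s

Log law: V ∝ ln(z/z₀). From the pair, with r = V₁/V₂ = 0.90310,
ln z₀ = (ln z₁ − r·ln z₂)/(1 − r) = (1.8871 − 0.90310×2.7473)/0.09690 = -6.1303 → z₀ = 0.002176 ft
V₃ = V₁ · ln(z₃/z₀)/ln(z₁/z₀) = 9.6 × 11.5899/8.0174 = 13.8777 m/s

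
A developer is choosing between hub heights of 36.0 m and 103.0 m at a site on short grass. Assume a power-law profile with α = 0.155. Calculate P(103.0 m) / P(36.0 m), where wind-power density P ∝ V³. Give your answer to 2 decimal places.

1.63

Speed ratio: V_B/V_A = (z_B/z_A)^α = (103.0/36.0)^0.155 = (2.8611)^0.155 = 1.17696
Power-density ratio: P_B/P_A = (V_B/V_A)³ = (1.17696)³ = 1.63038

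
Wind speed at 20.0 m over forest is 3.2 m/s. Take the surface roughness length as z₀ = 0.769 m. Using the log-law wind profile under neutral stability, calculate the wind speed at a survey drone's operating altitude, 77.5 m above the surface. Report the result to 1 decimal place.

4.5 m/s

Log law: V(z) ∝ ln(z/z₀), so V₂/V₁ = ln(z₂/z₀) / ln(z₁/z₀).
ln(77.5/0.769) = 4.6129, ln(20.0/0.769) = 3.2584
V₂ = 3.2 × 4.6129/3.2584 = 3.2 × 1.4157 = 4.5303 m/s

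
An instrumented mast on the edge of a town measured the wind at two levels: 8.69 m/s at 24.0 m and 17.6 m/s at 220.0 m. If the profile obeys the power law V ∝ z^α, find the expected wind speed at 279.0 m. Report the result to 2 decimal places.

18.98 m/s

First find α: α = ln(V₂/V₁)/ln(z₂/z₁) = ln(17.6/8.69)/ln(220.0/24.0) = 0.70573/2.21557 = 0.3185
Extrapolate from 220.0 m to 279.0 m: V₃ = 17.6 × (279.0/220.0)^0.3185 = 17.6 × 1.0786 = 18.9836 m/s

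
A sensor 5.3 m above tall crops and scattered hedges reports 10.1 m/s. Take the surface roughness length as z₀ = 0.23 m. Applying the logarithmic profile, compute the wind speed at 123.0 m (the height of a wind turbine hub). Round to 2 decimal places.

Log law: V(z) ∝ ln(z/z₀), so V₂/V₁ = ln(z₂/z₀) / ln(z₁/z₀).
ln(123.0/0.23) = 6.2819, ln(5.3/0.23) = 3.1374
V₂ = 10.1 × 6.2819/3.1374 = 10.1 × 2.0023 = 20.2228 m/s

20.22 m/s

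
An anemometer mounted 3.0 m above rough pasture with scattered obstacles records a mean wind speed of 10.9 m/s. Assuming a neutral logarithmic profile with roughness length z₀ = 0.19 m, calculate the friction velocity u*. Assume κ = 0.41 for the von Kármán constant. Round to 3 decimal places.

u* ≈ 1.620 m/s

Log law: V(z) = (u*/κ) · ln(z/z₀) ⇒ u* = κ · V / ln(z/z₀)
u* = 0.41 × 10.9 / ln(3.0/0.19) = 0.41 × 10.9 / 2.7593
   = 4.4690 / 2.7593 = 1.6196 m/s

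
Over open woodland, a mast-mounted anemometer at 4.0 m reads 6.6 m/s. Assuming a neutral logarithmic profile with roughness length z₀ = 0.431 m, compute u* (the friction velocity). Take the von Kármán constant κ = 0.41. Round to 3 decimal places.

u* ≈ 1.215 m/s

Log law: V(z) = (u*/κ) · ln(z/z₀) ⇒ u* = κ · V / ln(z/z₀)
u* = 0.41 × 6.6 / ln(4.0/0.431) = 0.41 × 6.6 / 2.2279
   = 2.7060 / 2.2279 = 1.2146 m/s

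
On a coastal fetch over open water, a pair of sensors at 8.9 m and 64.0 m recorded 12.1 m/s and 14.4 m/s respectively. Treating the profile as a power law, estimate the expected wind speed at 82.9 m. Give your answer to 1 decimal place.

First find α: α = ln(V₂/V₁)/ln(z₂/z₁) = ln(14.4/12.1)/ln(64.0/8.9) = 0.17402/1.97283 = 0.0882
Extrapolate from 64.0 m to 82.9 m: V₃ = 14.4 × (82.9/64.0)^0.0882 = 14.4 × 1.0231 = 14.7325 m/s

14.7 m/s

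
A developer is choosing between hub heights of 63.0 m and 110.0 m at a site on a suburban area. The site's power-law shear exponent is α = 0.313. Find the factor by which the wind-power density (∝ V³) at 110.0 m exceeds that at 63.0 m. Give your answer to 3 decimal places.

1.688

Speed ratio: V_B/V_A = (z_B/z_A)^α = (110.0/63.0)^0.313 = (1.7460)^0.313 = 1.19059
Power-density ratio: P_B/P_A = (V_B/V_A)³ = (1.19059)³ = 1.68767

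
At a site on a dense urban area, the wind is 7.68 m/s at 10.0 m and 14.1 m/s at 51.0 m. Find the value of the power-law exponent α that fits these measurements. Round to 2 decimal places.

Power law: V₂/V₁ = (z₂/z₁)^α ⇒ α = ln(V₂/V₁) / ln(z₂/z₁)
α = ln(14.1/7.68) / ln(51.0/10.0) = ln(1.8359) / ln(5.1000)
  = 0.60756 / 1.62924 = 0.37291

α ≈ 0.37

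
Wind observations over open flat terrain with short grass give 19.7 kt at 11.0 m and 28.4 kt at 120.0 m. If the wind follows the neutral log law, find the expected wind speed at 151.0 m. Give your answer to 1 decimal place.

29.2 kt

Log law: V ∝ ln(z/z₀). From the pair, with r = V₁/V₂ = 0.69366,
ln z₀ = (ln z₁ − r·ln z₂)/(1 − r) = (2.3979 − 0.69366×4.7875)/0.30634 = -3.0130 → z₀ = 0.04914 m
V₃ = V₁ · ln(z₃/z₀)/ln(z₁/z₀) = 19.7 × 8.0303/5.4109 = 29.2366 kt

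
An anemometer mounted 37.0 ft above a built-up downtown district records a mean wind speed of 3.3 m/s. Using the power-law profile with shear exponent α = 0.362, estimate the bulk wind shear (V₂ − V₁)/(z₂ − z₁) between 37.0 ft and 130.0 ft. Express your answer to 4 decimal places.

Power law: V₂ = V₁ · (z₂/z₁)^α = 3.3 × (3.5135)^0.362 = 5.2008 m/s
ΔV/Δz = (5.2008 − 3.3)/(130.0 − 37.0) = 1.9008/93.0000 = 0.02044 m/s/ft

0.0204 m/s/ft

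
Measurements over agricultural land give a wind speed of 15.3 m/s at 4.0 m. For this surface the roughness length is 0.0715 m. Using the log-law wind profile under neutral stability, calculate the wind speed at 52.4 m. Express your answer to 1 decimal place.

25.1 m/s

Log law: V(z) ∝ ln(z/z₀), so V₂/V₁ = ln(z₂/z₀) / ln(z₁/z₀).
ln(52.4/0.0715) = 6.5970, ln(4.0/0.0715) = 4.0244
V₂ = 15.3 × 6.5970/4.0244 = 15.3 × 1.6393 = 25.0807 m/s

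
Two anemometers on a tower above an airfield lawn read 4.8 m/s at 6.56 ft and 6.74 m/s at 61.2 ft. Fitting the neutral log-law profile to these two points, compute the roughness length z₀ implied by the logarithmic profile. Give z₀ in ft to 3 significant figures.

Log law: V(z) ∝ ln(z/z₀). With r = V₁/V₂ = 4.8/6.74 = 0.71217,
r · ln(z₂/z₀) = ln(z₁/z₀) ⇒ ln z₀ = (ln z₁ − r·ln z₂)/(1 − r)
ln z₀ = (1.88099 − 0.71217×4.11415) / 0.28783 = -3.6443
z₀ = exp(-3.6443) = 0.02614 ft

z₀ ≈ 0.0261 ft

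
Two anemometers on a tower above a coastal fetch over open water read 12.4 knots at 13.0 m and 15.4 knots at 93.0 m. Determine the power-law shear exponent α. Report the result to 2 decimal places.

Power law: V₂/V₁ = (z₂/z₁)^α ⇒ α = ln(V₂/V₁) / ln(z₂/z₁)
α = ln(15.4/12.4) / ln(93.0/13.0) = ln(1.2419) / ln(7.1538)
  = 0.21667 / 1.96765 = 0.11012

α ≈ 0.11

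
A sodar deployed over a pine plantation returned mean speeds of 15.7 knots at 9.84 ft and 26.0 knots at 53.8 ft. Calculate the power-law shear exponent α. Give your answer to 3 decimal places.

α ≈ 0.297

Power law: V₂/V₁ = (z₂/z₁)^α ⇒ α = ln(V₂/V₁) / ln(z₂/z₁)
α = ln(26.0/15.7) / ln(53.8/9.84) = ln(1.6561) / ln(5.4675)
  = 0.50444 / 1.69882 = 0.29693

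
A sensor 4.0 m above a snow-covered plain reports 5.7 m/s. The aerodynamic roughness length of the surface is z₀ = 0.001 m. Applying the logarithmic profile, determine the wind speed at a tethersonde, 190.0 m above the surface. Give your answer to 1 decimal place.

8.4 m/s

Log law: V(z) ∝ ln(z/z₀), so V₂/V₁ = ln(z₂/z₀) / ln(z₁/z₀).
ln(190.0/0.001) = 12.1548, ln(4.0/0.001) = 8.2940
V₂ = 5.7 × 12.1548/8.2940 = 5.7 × 1.4655 = 8.3532 m/s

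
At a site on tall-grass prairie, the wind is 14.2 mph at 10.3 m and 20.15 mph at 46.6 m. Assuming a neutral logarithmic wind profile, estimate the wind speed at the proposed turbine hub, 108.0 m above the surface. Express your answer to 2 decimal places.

Log law: V ∝ ln(z/z₀). From the pair, with r = V₁/V₂ = 0.70471,
ln z₀ = (ln z₁ − r·ln z₂)/(1 − r) = (2.3321 − 0.70471×3.8416)/0.29529 = -1.2703 → z₀ = 0.2808 m
V₃ = V₁ · ln(z₃/z₀)/ln(z₁/z₀) = 14.2 × 5.9524/3.6024 = 23.4632 mph

23.46 mph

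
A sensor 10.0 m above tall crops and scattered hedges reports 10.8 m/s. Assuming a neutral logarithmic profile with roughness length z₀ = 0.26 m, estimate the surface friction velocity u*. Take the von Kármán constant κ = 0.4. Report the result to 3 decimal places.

Log law: V(z) = (u*/κ) · ln(z/z₀) ⇒ u* = κ · V / ln(z/z₀)
u* = 0.4 × 10.8 / ln(10.0/0.26) = 0.4 × 10.8 / 3.6497
   = 4.3200 / 3.6497 = 1.1837 m/s

u* ≈ 1.184 m/s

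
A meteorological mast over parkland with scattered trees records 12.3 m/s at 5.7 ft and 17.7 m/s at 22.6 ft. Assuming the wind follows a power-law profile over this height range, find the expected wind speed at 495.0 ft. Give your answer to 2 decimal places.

First find α: α = ln(V₂/V₁)/ln(z₂/z₁) = ln(17.7/12.3)/ln(22.6/5.7) = 0.36397/1.37748 = 0.2642
Extrapolate from 22.6 ft to 495.0 ft: V₃ = 17.7 × (495.0/22.6)^0.2642 = 17.7 × 2.2604 = 40.0097 m/s

40.01 m/s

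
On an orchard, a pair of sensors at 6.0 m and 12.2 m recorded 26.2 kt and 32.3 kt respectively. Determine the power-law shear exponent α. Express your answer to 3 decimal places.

Power law: V₂/V₁ = (z₂/z₁)^α ⇒ α = ln(V₂/V₁) / ln(z₂/z₁)
α = ln(32.3/26.2) / ln(12.2/6.0) = ln(1.2328) / ln(2.0333)
  = 0.20931 / 0.70968 = 0.29493

α ≈ 0.295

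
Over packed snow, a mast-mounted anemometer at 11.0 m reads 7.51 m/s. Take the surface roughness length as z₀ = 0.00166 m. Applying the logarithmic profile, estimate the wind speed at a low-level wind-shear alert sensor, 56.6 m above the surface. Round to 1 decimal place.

Log law: V(z) ∝ ln(z/z₀), so V₂/V₁ = ln(z₂/z₀) / ln(z₁/z₀).
ln(56.6/0.00166) = 10.4369, ln(11.0/0.00166) = 8.7988
V₂ = 7.51 × 10.4369/8.7988 = 7.51 × 1.1862 = 8.9082 m/s

8.9 m/s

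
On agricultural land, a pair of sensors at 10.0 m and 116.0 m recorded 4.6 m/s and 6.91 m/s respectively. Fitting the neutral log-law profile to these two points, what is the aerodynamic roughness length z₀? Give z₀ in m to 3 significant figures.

z₀ ≈ 0.0759 m

Log law: V(z) ∝ ln(z/z₀). With r = V₁/V₂ = 4.6/6.91 = 0.66570,
r · ln(z₂/z₀) = ln(z₁/z₀) ⇒ ln z₀ = (ln z₁ − r·ln z₂)/(1 − r)
ln z₀ = (2.30259 − 0.66570×4.75359) / 0.33430 = -2.5782
z₀ = exp(-2.5782) = 0.07591 m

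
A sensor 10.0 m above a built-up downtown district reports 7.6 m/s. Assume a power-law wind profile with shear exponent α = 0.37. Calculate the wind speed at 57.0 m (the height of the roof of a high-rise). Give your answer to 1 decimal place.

Power-law profile: V₂ = V₁ · (z₂/z₁)^α
V₂ = 7.6 × (57.0/10.0)^0.37 = 7.6 × (5.7000)^0.37
    = 7.6 × 1.9040 = 14.4706 m/s

14.5 m/s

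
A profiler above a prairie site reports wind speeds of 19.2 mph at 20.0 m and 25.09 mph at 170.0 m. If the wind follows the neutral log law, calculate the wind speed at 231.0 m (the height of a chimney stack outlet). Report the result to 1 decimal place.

25.9 mph

Log law: V ∝ ln(z/z₀). From the pair, with r = V₁/V₂ = 0.76525,
ln z₀ = (ln z₁ − r·ln z₂)/(1 − r) = (2.9957 − 0.76525×5.1358)/0.23475 = -3.9804 → z₀ = 0.01868 m
V₃ = V₁ · ln(z₃/z₀)/ln(z₁/z₀) = 19.2 × 9.4228/6.9761 = 25.9339 mph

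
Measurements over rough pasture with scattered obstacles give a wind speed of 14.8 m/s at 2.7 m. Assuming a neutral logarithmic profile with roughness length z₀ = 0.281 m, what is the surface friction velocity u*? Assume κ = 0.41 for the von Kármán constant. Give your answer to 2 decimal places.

Log law: V(z) = (u*/κ) · ln(z/z₀) ⇒ u* = κ · V / ln(z/z₀)
u* = 0.41 × 14.8 / ln(2.7/0.281) = 0.41 × 14.8 / 2.2627
   = 6.0680 / 2.2627 = 2.6818 m/s

u* ≈ 2.68 m/s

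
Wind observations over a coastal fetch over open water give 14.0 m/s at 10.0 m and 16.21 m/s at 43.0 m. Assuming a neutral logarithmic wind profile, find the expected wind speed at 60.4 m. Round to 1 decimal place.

Log law: V ∝ ln(z/z₀). From the pair, with r = V₁/V₂ = 0.86366,
ln z₀ = (ln z₁ − r·ln z₂)/(1 − r) = (2.3026 − 0.86366×3.7612)/0.13634 = -6.9375 → z₀ = 0.0009707 m
V₃ = V₁ · ln(z₃/z₀)/ln(z₁/z₀) = 14.0 × 11.0385/9.2401 = 16.7248 m/s

16.7 m/s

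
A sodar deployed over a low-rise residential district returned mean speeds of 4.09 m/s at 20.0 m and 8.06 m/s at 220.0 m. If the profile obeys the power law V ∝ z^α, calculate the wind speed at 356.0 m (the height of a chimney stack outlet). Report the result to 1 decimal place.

First find α: α = ln(V₂/V₁)/ln(z₂/z₁) = ln(8.06/4.09)/ln(220.0/20.0) = 0.67837/2.39790 = 0.2829
Extrapolate from 220.0 m to 356.0 m: V₃ = 8.06 × (356.0/220.0)^0.2829 = 8.06 × 1.1459 = 9.2357 m/s

9.2 m/s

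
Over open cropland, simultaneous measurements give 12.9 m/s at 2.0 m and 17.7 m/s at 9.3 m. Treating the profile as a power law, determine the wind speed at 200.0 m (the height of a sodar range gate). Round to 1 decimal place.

First find α: α = ln(V₂/V₁)/ln(z₂/z₁) = ln(17.7/12.9)/ln(9.3/2.0) = 0.31634/1.53687 = 0.2058
Extrapolate from 9.3 m to 200.0 m: V₃ = 17.7 × (200.0/9.3)^0.2058 = 17.7 × 1.8805 = 33.2855 m/s

33.3 m/s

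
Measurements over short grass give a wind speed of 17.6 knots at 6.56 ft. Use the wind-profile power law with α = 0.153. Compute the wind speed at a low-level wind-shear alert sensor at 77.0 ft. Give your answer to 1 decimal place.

25.7 knots

Power-law profile: V₂ = V₁ · (z₂/z₁)^α
V₂ = 17.6 × (77.0/6.56)^0.153 = 17.6 × (11.7378)^0.153
    = 17.6 × 1.4576 = 25.6543 knots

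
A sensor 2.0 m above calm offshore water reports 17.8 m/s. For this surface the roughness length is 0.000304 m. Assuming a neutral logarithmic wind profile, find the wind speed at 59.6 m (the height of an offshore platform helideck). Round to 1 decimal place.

24.7 m/s

Log law: V(z) ∝ ln(z/z₀), so V₂/V₁ = ln(z₂/z₀) / ln(z₁/z₀).
ln(59.6/0.000304) = 12.1861, ln(2.0/0.000304) = 8.7916
V₂ = 17.8 × 12.1861/8.7916 = 17.8 × 1.3861 = 24.6727 m/s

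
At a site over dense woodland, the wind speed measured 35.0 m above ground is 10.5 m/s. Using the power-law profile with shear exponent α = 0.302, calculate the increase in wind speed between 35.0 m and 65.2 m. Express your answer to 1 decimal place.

Power law: V₂ = V₁ · (z₂/z₁)^α = 10.5 × (1.8629)^0.302 = 12.6702 m/s
ΔV = 12.6702 − 10.5 = 2.1702 m/s

2.2 m/s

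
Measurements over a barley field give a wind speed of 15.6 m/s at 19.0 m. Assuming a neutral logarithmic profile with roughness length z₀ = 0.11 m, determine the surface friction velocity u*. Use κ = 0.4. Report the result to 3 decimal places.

u* ≈ 1.211 m/s

Log law: V(z) = (u*/κ) · ln(z/z₀) ⇒ u* = κ · V / ln(z/z₀)
u* = 0.4 × 15.6 / ln(19.0/0.11) = 0.4 × 15.6 / 5.1517
   = 6.2400 / 5.1517 = 1.2112 m/s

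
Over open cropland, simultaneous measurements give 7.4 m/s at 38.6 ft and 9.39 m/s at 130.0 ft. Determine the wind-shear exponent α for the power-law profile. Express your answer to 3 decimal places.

Power law: V₂/V₁ = (z₂/z₁)^α ⇒ α = ln(V₂/V₁) / ln(z₂/z₁)
α = ln(9.39/7.4) / ln(130.0/38.6) = ln(1.2689) / ln(3.3679)
  = 0.23817 / 1.21428 = 0.19614

α ≈ 0.196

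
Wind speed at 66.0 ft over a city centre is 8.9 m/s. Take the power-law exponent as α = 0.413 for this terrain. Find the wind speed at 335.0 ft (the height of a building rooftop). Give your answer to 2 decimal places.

17.41 m/s

Power-law profile: V₂ = V₁ · (z₂/z₁)^α
V₂ = 8.9 × (335.0/66.0)^0.413 = 8.9 × (5.0758)^0.413
    = 8.9 × 1.9560 = 17.4085 m/s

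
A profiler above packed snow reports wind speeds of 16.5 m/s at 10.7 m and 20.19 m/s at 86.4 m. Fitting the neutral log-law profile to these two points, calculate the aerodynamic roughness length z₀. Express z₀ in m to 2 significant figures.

z₀ ≈ 0.00094 m

Log law: V(z) ∝ ln(z/z₀). With r = V₁/V₂ = 16.5/20.19 = 0.81724,
r · ln(z₂/z₀) = ln(z₁/z₀) ⇒ ln z₀ = (ln z₁ − r·ln z₂)/(1 − r)
ln z₀ = (2.37024 − 0.81724×4.45899) / 0.18276 = -6.9697
z₀ = exp(-6.9697) = 0.0009400 m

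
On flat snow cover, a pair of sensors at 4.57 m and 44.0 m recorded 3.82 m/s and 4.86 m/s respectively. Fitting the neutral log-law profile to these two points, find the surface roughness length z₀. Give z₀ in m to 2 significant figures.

Log law: V(z) ∝ ln(z/z₀). With r = V₁/V₂ = 3.82/4.86 = 0.78601,
r · ln(z₂/z₀) = ln(z₁/z₀) ⇒ ln z₀ = (ln z₁ − r·ln z₂)/(1 − r)
ln z₀ = (1.51951 − 0.78601×3.78419) / 0.21399 = -6.7988
z₀ = exp(-6.7988) = 0.001115 m

z₀ ≈ 0.0011 m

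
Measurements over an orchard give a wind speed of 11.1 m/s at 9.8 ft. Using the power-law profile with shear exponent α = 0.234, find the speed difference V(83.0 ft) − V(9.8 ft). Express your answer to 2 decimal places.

7.20 m/s

Power law: V₂ = V₁ · (z₂/z₁)^α = 11.1 × (8.4694)^0.234 = 18.2995 m/s
ΔV = 18.2995 − 11.1 = 7.1995 m/s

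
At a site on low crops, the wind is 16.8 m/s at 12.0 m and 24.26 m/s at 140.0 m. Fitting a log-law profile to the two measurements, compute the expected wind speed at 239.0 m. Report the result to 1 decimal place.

Log law: V ∝ ln(z/z₀). From the pair, with r = V₁/V₂ = 0.69250,
ln z₀ = (ln z₁ − r·ln z₂)/(1 − r) = (2.4849 − 0.69250×4.9416)/0.30750 = -3.0477 → z₀ = 0.04747 m
V₃ = V₁ · ln(z₃/z₀)/ln(z₁/z₀) = 16.8 × 8.5242/5.5326 = 25.8840 m/s

25.9 m/s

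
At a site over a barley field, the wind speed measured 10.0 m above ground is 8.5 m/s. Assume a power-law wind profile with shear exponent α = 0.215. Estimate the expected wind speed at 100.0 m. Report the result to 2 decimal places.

Power-law profile: V₂ = V₁ · (z₂/z₁)^α
V₂ = 8.5 × (100.0/10.0)^0.215 = 8.5 × (10.0000)^0.215
    = 8.5 × 1.6406 = 13.9450 m/s

13.95 m/s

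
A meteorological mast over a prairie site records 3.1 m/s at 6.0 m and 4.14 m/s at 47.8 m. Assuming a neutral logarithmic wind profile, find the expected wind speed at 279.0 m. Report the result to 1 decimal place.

5.0 m/s

Log law: V ∝ ln(z/z₀). From the pair, with r = V₁/V₂ = 0.74879,
ln z₀ = (ln z₁ − r·ln z₂)/(1 − r) = (1.7918 − 0.74879×3.8670)/0.25121 = -4.3941 → z₀ = 0.01235 m
V₃ = V₁ · ln(z₃/z₀)/ln(z₁/z₀) = 3.1 × 10.0253/6.1859 = 5.0241 m/s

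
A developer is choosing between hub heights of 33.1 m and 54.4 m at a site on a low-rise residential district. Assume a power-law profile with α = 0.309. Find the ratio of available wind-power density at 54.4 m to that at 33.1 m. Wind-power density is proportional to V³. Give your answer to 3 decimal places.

Speed ratio: V_B/V_A = (z_B/z_A)^α = (54.4/33.1)^0.309 = (1.6435)^0.309 = 1.16593
Power-density ratio: P_B/P_A = (V_B/V_A)³ = (1.16593)³ = 1.58496

1.585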